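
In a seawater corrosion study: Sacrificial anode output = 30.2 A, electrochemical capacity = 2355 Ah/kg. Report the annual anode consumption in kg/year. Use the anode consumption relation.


Annual consumption = current * hours per year / capacity
Rate = 30.2 * 8760 / 2355 = 112.3 kg/year

112.3 kg/year


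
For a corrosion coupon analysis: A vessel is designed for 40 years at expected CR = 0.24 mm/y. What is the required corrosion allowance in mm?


Corrosion allowance = CR × design life
CA = 0.24 * 40 = 9.6 mm

9.6 mm


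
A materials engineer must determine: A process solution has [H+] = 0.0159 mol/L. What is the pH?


pH = −log10[H+]
pH = −log10(0.0159) = 1.8

1.8


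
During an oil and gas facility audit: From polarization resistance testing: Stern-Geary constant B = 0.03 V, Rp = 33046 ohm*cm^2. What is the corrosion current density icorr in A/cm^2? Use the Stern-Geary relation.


Apply the Stern-Geary relation: icorr = B / Rp
icorr = 0.03 / 33046 = 9.078×10^-7 A/cm^2

9.078×10^-7 A/cm^2


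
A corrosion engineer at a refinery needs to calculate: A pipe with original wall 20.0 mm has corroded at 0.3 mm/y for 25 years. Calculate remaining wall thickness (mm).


Remaining wall = original − CR × time
t = 20.0 − 0.3*25 = 20.0 − 7.5 = 12.5 mm

12.5 mm


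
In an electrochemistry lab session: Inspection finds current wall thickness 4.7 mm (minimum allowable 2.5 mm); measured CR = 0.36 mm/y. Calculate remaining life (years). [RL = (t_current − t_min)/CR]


Apply the remaining-life relation: RL = (t_current − t_min) / CR
RL = (4.7 − 2.5) / 0.36 = 2.2 / 0.36 = 6.1 years

6.1 years


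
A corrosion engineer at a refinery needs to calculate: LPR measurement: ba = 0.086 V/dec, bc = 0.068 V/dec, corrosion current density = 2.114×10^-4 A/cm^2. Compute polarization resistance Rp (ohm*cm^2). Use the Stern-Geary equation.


Apply the Stern-Geary equation: Rp = ba*bc / (2.303*icorr*(ba+bc))
ba*bc = 0.086*0.068 = 0.005848
ba+bc = 0.154; 2.303*icorr*(ba+bc) = 2.303*2.114×10^-4*0.154 = 7.4975547×10^-5
Rp = 0.005848 / 7.4975547×10^-5 = 78.0 ohm*cm^2

78.0 ohm*cm^2


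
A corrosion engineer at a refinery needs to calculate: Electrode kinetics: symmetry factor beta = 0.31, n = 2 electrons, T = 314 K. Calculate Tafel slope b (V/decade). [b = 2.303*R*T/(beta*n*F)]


Apply the Tafel slope relation: b = 2.303*R*T/(beta*n*F)
Numerator: 2.303 * 8.314 * 314 = 6012.2
Denominator: 0.31 * 2 * 96485 = 59820.7
b = 6012.2 / 59820.7 = 0.1005 V/decade

0.1005 V/decade


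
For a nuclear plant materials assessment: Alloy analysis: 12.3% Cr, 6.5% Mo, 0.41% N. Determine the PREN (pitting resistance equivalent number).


Apply the PREN formula: PREN = Cr + 3.3*Mo + 16*N
PREN = 12.3 + 3.3*6.5 + 16*0.41
PREN = 12.3 + 21.45 + 6.56 = 40.31

40.31


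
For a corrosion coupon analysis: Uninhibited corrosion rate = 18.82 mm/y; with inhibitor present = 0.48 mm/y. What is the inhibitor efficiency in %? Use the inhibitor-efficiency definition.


Apply the inhibitor-efficiency definition: IE = (CR_blank − CR_inh)/CR_blank × 100
IE = (18.82 − 0.48) / 18.82 × 100
IE = 18.34 / 18.82 × 100 = 97.4 %

97.4 %


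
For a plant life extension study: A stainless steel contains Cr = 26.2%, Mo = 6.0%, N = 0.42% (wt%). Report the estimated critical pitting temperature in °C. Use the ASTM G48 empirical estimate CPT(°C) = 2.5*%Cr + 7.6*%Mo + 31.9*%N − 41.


Apply the ASTM G48 empirical CPT estimate: CPT(°C) = 2.5*%Cr + 7.6*%Mo + 31.9*%N − 41
2.5*26.2 = 65.5; 7.6*6.0 = 45.6; 31.9*0.42 = 13.398
CPT = 65.5 + 45.6 + 13.398 − 41 = 83.498 °C
Rounded to 0.1 °C: CPT ≈ 83.5 °C

83.5 °C


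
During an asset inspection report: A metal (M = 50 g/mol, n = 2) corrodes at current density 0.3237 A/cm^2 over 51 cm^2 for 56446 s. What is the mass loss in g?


Apply Faraday's law: m = i*A*t*M / (n*F)
Total charge passed Q = i*A*t = 0.3237*51*56446 = 931850.0802 C
m = Q*M/(n*F) = 931850.0802*50/(2*96485) = 241.4495 g

241.4495 g


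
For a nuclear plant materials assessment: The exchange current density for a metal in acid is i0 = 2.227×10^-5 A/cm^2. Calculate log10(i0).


i0 = 2.227×10^-5 A/cm^2
log10(i0) = -4.652

-4.652


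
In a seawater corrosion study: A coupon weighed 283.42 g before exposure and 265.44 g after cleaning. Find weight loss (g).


Weight loss = initial − final
WL = 283.42 − 265.44 = 17.98 g

17.98 g


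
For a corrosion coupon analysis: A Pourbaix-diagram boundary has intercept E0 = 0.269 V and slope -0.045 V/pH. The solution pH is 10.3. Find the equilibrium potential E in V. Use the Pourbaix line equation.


Apply the Pourbaix line equation: E = E0 + slope*pH
E = 0.269 + (-0.045)*10.3 = 0.269 + (-0.4635) = -0.1945 V
Rounded to 3 decimal places: E = -0.195 V

-0.195 V


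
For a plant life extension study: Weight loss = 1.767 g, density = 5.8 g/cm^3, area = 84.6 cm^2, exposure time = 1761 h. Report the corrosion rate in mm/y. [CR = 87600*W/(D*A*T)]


Apply the mm/y weight-loss relation: CR = 87600 * W / (D * A * T)
Numerator: 87600 * 1.767 = 154789.2
Denominator: 5.8 * 84.6 * 1761 = 864087.48
CR = 154789.2 / 864087.48 = 0.179136 mm/y

0.179136 mm/y


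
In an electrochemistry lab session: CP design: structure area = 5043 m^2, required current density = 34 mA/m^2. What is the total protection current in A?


I = area * current density, then convert mA → A (÷1000)
I = 5043 * 34 / 1000 = 171.46 A

171.46 A


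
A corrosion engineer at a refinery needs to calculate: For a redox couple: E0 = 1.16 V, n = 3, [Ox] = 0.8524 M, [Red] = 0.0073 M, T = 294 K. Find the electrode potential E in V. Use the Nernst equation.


Apply the Nernst equation: E = E0 + (RT/nF)*ln([Ox]/[Red])
Step 1: RT/nF = 8.314*294/(3*96485) = 0.00844455 V
Step 2: [Ox]/[Red] = 0.8524/0.0073 = 116.767123
Step 3: ln(116.767123) = 4.760182
Step 4: correction = 0.00844455 * 4.760182 = 0.04 V
E = 1.16 + 0.04 = 1.2 V

1.2 V


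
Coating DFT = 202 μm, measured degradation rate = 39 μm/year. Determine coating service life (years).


Service life = thickness / degradation rate
Life = 202 / 39 = 5.2 years

5.2 years


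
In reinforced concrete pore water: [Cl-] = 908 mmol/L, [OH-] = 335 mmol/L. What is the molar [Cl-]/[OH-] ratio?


Threshold parameter = [Cl-] / [OH-] (molar basis; both in mmol/L, so units cancel)
Ratio = 908 / 335 = 2.71

2.71


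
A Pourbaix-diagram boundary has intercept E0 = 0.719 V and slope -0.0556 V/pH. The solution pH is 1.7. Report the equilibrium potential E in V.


Apply the Pourbaix line equation: E = E0 + slope*pH
E = 0.719 + (-0.0556)*1.7 = 0.719 + (-0.09452) = 0.62448 V
Rounded to 3 decimal places: E = 0.624 V

0.624 V


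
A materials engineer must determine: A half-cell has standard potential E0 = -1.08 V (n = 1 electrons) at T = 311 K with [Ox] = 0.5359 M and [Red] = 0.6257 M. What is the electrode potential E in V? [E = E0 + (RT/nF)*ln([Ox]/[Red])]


Apply the Nernst equation: E = E0 + (RT/nF)*ln([Ox]/[Red])
Step 1: RT/nF = 8.314*311/(1*96485) = 0.02679851 V
Step 2: [Ox]/[Red] = 0.5359/0.6257 = 0.856481
Step 3: ln(0.856481) = -0.154923
Step 4: correction = 0.02679851 * -0.154923 = -0.0042 V
E = -1.08 + -0.0042 = -1.0842 V

-1.0842 V


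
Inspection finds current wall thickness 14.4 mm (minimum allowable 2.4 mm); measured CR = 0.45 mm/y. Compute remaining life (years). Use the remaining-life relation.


Apply the remaining-life relation: RL = (t_current − t_min) / CR
RL = (14.4 − 2.4) / 0.45 = 12.0 / 0.45 = 26.7 years

26.7 years


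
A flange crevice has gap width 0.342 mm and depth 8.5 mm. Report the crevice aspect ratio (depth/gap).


Aspect ratio = depth / gap
Ratio = 8.5 / 0.342 = 24.9

24.9


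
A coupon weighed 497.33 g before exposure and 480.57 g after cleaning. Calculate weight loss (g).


Weight loss = initial − final
WL = 497.33 − 480.57 = 16.76 g

16.76 g


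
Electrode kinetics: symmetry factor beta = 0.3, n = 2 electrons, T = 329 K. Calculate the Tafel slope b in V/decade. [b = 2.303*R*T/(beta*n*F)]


Apply the Tafel slope relation: b = 2.303*R*T/(beta*n*F)
Numerator: 2.303 * 8.314 * 329 = 6299.41
Denominator: 0.3 * 2 * 96485 = 57891.0
b = 6299.41 / 57891.0 = 0.1088 V/decade

0.1088 V/decade


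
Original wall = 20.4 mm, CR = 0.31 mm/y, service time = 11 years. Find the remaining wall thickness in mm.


Remaining wall = original − CR × time
t = 20.4 − 0.31*11 = 20.4 − 3.41 = 16.99 mm

16.99 mm


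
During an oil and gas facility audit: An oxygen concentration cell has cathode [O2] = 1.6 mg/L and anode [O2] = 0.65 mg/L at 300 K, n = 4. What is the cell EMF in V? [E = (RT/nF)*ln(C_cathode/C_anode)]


Apply the Nernst concentration-cell relation: E = (RT/nF)*ln(C_cathode/C_anode)
RT/nF = 8.314*300/(4*96485) = 0.00646266 V
ln(1.6/0.65) = 0.90079
E = 0.00646266 * 0.90079 = 0.00582 V

0.00582 V


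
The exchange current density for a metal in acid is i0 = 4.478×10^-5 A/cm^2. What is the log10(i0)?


i0 = 4.478×10^-5 A/cm^2
log10(i0) = -4.349

-4.349


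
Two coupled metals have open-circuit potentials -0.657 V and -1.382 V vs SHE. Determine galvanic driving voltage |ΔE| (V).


Driving voltage is the absolute potential difference.
|ΔE| = |-0.657 − (-1.382)| = 0.725 V

0.725 V


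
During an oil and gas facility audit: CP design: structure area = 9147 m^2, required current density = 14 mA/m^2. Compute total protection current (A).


I = area * current density, then convert mA → A (÷1000)
I = 9147 * 14 / 1000 = 128.06 A

128.06 A


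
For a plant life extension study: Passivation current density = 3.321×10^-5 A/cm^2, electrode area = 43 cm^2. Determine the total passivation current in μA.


I = i_pass * A, then convert A → μA (×10^6)
I = 3.321×10^-5 * 43 * 10^6 = 1428.03 μA

1428.03 μA


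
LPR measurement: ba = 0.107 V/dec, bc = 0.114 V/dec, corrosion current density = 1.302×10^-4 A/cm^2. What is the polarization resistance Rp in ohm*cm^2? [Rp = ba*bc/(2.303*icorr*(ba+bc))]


Apply the Stern-Geary equation: Rp = ba*bc / (2.303*icorr*(ba+bc))
ba*bc = 0.107*0.114 = 0.012198
ba+bc = 0.221; 2.303*icorr*(ba+bc) = 2.303*1.302×10^-4*0.221 = 6.6266983×10^-5
Rp = 0.012198 / 6.6266983×10^-5 = 184.1 ohm*cm^2

184.1 ohm*cm^2


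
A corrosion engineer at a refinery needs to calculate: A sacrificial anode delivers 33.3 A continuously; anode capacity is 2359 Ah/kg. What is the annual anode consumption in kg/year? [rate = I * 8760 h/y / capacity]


Annual consumption = current * hours per year / capacity
Rate = 33.3 * 8760 / 2359 = 123.7 kg/year

123.7 kg/year


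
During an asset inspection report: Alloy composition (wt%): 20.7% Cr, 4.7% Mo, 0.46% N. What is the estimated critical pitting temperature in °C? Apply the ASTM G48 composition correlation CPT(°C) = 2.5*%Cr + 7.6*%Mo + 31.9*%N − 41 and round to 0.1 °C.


Apply the ASTM G48 empirical CPT estimate: CPT(°C) = 2.5*%Cr + 7.6*%Mo + 31.9*%N − 41
2.5*20.7 = 51.75; 7.6*4.7 = 35.72; 31.9*0.46 = 14.674
CPT = 51.75 + 35.72 + 14.674 − 41 = 61.144 °C
Rounded to 0.1 °C: CPT ≈ 61.1 °C

61.1 °C


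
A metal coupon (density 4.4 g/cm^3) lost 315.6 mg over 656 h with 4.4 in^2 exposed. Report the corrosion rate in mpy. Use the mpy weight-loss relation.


Apply the mpy weight-loss relation: CR = 534 * W / (D * A * T)
Numerator: 534 * 315.6 = 168530.4
Denominator: 4.4 * 4.4 * 656 = 12700.16
CR = 168530.4 / 12700.16 = 13.26994 mpy

13.26994 mpy


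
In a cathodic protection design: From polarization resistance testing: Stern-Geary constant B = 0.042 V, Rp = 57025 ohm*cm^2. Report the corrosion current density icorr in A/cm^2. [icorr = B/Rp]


Apply the Stern-Geary relation: icorr = B / Rp
icorr = 0.042 / 57025 = 7.365×10^-7 A/cm^2

7.365×10^-7 A/cm^2


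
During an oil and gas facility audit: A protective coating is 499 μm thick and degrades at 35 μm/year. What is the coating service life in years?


Service life = thickness / degradation rate
Life = 499 / 35 = 14.3 years

14.3 years


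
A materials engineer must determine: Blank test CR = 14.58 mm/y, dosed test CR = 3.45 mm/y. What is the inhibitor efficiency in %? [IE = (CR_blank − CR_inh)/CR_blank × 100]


Apply the inhibitor-efficiency definition: IE = (CR_blank − CR_inh)/CR_blank × 100
IE = (14.58 − 3.45) / 14.58 × 100
IE = 11.13 / 14.58 × 100 = 76.3 %

76.3 %


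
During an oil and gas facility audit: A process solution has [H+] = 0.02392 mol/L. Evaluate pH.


pH = −log10[H+]
pH = −log10(0.02392) = 1.62

1.62


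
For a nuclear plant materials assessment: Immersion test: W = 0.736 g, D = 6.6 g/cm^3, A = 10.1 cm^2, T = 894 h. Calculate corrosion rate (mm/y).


Apply the mm/y weight-loss relation: CR = 87600 * W / (D * A * T)
Numerator: 87600 * 0.736 = 64473.6
Denominator: 6.6 * 10.1 * 894 = 59594.04
CR = 64473.6 / 59594.04 = 1.08188 mm/y

1.08188 mm/y


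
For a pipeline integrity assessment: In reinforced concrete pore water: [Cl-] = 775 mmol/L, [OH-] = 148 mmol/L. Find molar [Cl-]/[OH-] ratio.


Threshold parameter = [Cl-] / [OH-] (molar basis; both in mmol/L, so units cancel)
Ratio = 775 / 148 = 5.24

5.24


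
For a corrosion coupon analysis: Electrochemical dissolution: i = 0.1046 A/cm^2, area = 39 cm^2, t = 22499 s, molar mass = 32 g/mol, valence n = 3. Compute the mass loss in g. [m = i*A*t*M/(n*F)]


Apply Faraday's law: m = i*A*t*M / (n*F)
Total charge passed Q = i*A*t = 0.1046*39*22499 = 91782.4206 C
m = Q*M/(n*F) = 91782.4206*32/(3*96485) = 10.14678 g

10.14678 g


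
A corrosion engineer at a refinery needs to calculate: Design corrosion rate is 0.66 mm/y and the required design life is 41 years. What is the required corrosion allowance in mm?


Corrosion allowance = CR × design life
CA = 0.66 * 41 = 27.06 mm

27.06 mm


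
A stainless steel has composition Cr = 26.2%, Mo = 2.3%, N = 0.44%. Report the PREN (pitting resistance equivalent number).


Apply the PREN formula: PREN = Cr + 3.3*Mo + 16*N
PREN = 26.2 + 3.3*2.3 + 16*0.44
PREN = 26.2 + 7.59 + 7.04 = 40.83

40.83


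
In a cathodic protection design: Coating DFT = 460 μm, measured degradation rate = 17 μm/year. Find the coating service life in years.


Service life = thickness / degradation rate
Life = 460 / 17 = 27.1 years

27.1 years


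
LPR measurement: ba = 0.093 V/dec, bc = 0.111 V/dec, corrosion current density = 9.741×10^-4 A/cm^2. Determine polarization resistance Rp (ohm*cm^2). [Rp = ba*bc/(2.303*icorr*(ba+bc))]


Apply the Stern-Geary equation: Rp = ba*bc / (2.303*icorr*(ba+bc))
ba*bc = 0.093*0.111 = 0.010323
ba+bc = 0.204; 2.303*icorr*(ba+bc) = 2.303*9.741×10^-4*0.204 = 4.5764387×10^-4
Rp = 0.010323 / 4.5764387×10^-4 = 22.56 ohm*cm^2

22.56 ohm*cm^2


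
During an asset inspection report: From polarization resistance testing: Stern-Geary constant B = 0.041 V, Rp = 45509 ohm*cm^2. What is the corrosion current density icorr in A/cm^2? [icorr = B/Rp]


Apply the Stern-Geary relation: icorr = B / Rp
icorr = 0.041 / 45509 = 9.009×10^-7 A/cm^2

9.009×10^-7 A/cm^2


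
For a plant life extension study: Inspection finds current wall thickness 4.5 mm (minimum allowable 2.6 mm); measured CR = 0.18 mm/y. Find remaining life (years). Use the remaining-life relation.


Apply the remaining-life relation: RL = (t_current − t_min) / CR
RL = (4.5 − 2.6) / 0.18 = 1.9 / 0.18 = 10.6 years

10.6 years


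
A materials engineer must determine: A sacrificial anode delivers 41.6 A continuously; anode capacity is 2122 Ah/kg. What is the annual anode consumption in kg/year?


Annual consumption = current * hours per year / capacity
Rate = 41.6 * 8760 / 2122 = 171.7 kg/year

171.7 kg/year


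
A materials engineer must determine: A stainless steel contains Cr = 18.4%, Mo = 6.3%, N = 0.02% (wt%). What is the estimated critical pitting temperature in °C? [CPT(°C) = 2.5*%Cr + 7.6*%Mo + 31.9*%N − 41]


Apply the ASTM G48 empirical CPT estimate: CPT(°C) = 2.5*%Cr + 7.6*%Mo + 31.9*%N − 41
2.5*18.4 = 46; 7.6*6.3 = 47.88; 31.9*0.02 = 0.638
CPT = 46 + 47.88 + 0.638 − 41 = 53.518 °C
Rounded to 0.1 °C: CPT ≈ 53.5 °C

53.5 °C


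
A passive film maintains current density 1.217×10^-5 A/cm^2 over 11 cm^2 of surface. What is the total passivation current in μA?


I = i_pass * A, then convert A → μA (×10^6)
I = 1.217×10^-5 * 11 * 10^6 = 133.87 μA

133.87 μA


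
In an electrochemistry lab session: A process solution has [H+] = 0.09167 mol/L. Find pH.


pH = −log10[H+]
pH = −log10(0.09167) = 1.04

1.04


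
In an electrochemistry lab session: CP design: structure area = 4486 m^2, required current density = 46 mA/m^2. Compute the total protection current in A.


I = area * current density, then convert mA → A (÷1000)
I = 4486 * 46 / 1000 = 206.36 A

206.36 A


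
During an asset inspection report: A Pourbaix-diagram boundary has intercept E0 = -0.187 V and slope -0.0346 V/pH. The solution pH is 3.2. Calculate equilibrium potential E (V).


Apply the Pourbaix line equation: E = E0 + slope*pH
E = -0.187 + (-0.0346)*3.2 = -0.187 + (-0.11072) = -0.29772 V
Rounded to 4 decimal places: E = -0.2977 V

-0.2977 V


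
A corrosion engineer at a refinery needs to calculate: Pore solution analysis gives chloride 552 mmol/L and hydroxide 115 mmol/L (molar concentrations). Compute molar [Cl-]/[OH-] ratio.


Threshold parameter = [Cl-] / [OH-] (molar basis; both in mmol/L, so units cancel)
Ratio = 552 / 115 = 4.8

4.8


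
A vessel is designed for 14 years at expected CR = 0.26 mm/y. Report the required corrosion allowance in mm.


Corrosion allowance = CR × design life
CA = 0.26 * 14 = 3.64 mm

3.64 mm


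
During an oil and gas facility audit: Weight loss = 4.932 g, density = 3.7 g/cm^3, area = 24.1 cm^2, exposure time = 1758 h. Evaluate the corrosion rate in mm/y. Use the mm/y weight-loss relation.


Apply the mm/y weight-loss relation: CR = 87600 * W / (D * A * T)
Numerator: 87600 * 4.932 = 432043.2
Denominator: 3.7 * 24.1 * 1758 = 156760.86
CR = 432043.2 / 156760.86 = 2.756066 mm/y

2.756066 mm/y


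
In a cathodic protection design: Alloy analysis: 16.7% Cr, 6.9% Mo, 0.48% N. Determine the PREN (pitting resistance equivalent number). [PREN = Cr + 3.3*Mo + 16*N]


Apply the PREN formula: PREN = Cr + 3.3*Mo + 16*N
PREN = 16.7 + 3.3*6.9 + 16*0.48
PREN = 16.7 + 22.77 + 7.68 = 47.15

47.15


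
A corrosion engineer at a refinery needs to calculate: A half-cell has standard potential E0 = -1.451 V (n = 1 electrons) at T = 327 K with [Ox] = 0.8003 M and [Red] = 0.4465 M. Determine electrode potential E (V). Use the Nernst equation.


Apply the Nernst equation: E = E0 + (RT/nF)*ln([Ox]/[Red])
Step 1: RT/nF = 8.314*327/(1*96485) = 0.02817721 V
Step 2: [Ox]/[Red] = 0.8003/0.4465 = 1.792385
Step 3: ln(1.792385) = 0.583547
Step 4: correction = 0.02817721 * 0.583547 = 0.0164 V
E = -1.451 + 0.0164 = -1.4346 V

-1.4346 V


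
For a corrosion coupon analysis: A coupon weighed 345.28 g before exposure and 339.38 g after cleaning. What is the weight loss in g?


Weight loss = initial − final
WL = 345.28 − 339.38 = 5.9 g

5.9 g


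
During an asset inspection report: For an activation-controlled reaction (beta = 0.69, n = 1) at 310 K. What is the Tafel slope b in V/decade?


Apply the Tafel slope relation: b = 2.303*R*T/(beta*n*F)
Numerator: 2.303 * 8.314 * 310 = 5935.61
Denominator: 0.69 * 1 * 96485 = 66574.65
b = 5935.61 / 66574.65 = 0.0892 V/decade

0.0892 V/decade


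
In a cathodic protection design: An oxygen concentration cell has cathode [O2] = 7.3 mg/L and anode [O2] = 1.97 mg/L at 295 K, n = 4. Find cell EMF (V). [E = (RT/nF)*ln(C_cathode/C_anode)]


Apply the Nernst concentration-cell relation: E = (RT/nF)*ln(C_cathode/C_anode)
RT/nF = 8.314*295/(4*96485) = 0.00635495 V
ln(7.3/1.97) = 1.30984
E = 0.00635495 * 1.30984 = 0.00832 V

0.00832 V


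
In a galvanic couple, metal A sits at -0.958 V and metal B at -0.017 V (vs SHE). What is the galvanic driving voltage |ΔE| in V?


Driving voltage is the absolute potential difference.
|ΔE| = |-0.958 − (-0.017)| = 0.941 V

0.941 V


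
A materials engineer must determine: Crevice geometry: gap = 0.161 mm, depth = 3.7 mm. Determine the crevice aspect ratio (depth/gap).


Aspect ratio = depth / gap
Ratio = 3.7 / 0.161 = 23.0

23.0


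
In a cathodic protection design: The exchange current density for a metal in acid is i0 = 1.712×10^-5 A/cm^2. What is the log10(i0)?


i0 = 1.712×10^-5 A/cm^2
log10(i0) = -4.766

-4.766


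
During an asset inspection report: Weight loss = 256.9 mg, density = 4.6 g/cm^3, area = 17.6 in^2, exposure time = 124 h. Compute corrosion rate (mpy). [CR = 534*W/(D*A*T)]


Apply the mpy weight-loss relation: CR = 534 * W / (D * A * T)
Numerator: 534 * 256.9 = 137184.6
Denominator: 4.6 * 17.6 * 124 = 10039.04
CR = 137184.6 / 10039.04 = 13.66511 mpy

13.66511 mpy


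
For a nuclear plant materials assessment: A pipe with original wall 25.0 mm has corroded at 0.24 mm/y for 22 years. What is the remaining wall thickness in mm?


Remaining wall = original − CR × time
t = 25.0 − 0.24*22 = 25.0 − 5.28 = 19.72 mm

19.72 mm


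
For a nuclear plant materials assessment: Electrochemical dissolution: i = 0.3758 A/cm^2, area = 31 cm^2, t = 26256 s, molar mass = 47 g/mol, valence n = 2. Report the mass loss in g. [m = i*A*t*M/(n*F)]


Apply Faraday's law: m = i*A*t*M / (n*F)
Total charge passed Q = i*A*t = 0.3758*31*26256 = 305877.1488 C
m = Q*M/(n*F) = 305877.1488*47/(2*96485) = 74.4998 g

74.4998 g


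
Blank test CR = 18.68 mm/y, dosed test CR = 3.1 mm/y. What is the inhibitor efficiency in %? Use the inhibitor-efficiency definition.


Apply the inhibitor-efficiency definition: IE = (CR_blank − CR_inh)/CR_blank × 100
IE = (18.68 − 3.1) / 18.68 × 100
IE = 15.58 / 18.68 × 100 = 83.4 %

83.4 %


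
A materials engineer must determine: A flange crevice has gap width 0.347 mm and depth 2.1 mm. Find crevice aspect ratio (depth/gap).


Aspect ratio = depth / gap
Ratio = 2.1 / 0.347 = 6.1

6.1


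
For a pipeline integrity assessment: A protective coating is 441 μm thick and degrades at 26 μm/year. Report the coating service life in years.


Service life = thickness / degradation rate
Life = 441 / 26 = 17.0 years

17.0 years


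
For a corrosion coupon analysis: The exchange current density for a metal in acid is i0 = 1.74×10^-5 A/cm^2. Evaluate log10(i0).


i0 = 1.74×10^-5 A/cm^2
log10(i0) = -4.759

-4.759


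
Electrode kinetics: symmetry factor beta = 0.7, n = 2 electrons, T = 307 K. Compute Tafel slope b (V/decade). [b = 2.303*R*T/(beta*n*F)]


Apply the Tafel slope relation: b = 2.303*R*T/(beta*n*F)
Numerator: 2.303 * 8.314 * 307 = 5878.17
Denominator: 0.7 * 2 * 96485 = 135079.0
b = 5878.17 / 135079.0 = 0.044 V/decade

0.044 V/decade


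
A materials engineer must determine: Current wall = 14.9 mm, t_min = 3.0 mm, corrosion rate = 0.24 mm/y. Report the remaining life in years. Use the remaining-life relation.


Apply the remaining-life relation: RL = (t_current − t_min) / CR
RL = (14.9 − 3.0) / 0.24 = 11.9 / 0.24 = 49.6 years

49.6 years


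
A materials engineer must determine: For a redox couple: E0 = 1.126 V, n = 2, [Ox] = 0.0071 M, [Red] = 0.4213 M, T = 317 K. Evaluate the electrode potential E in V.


Apply the Nernst equation: E = E0 + (RT/nF)*ln([Ox]/[Red])
Step 1: RT/nF = 8.314*317/(2*96485) = 0.01365776 V
Step 2: [Ox]/[Red] = 0.0071/0.4213 = 0.016853
Step 3: ln(0.016853) = -4.083227
Step 4: correction = 0.01365776 * -4.083227 = -0.0558 V
E = 1.126 + -0.0558 = 1.0702 V

1.0702 V


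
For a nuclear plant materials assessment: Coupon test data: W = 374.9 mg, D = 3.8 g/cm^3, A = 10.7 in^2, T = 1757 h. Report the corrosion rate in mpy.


Apply the mpy weight-loss relation: CR = 534 * W / (D * A * T)
Numerator: 534 * 374.9 = 200196.6
Denominator: 3.8 * 10.7 * 1757 = 71439.62
CR = 200196.6 / 71439.62 = 2.802 mpy

2.802 mpy


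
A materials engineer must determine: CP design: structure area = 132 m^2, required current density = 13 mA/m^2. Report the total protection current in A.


I = area * current density, then convert mA → A (÷1000)
I = 132 * 13 / 1000 = 1.72 A

1.72 A


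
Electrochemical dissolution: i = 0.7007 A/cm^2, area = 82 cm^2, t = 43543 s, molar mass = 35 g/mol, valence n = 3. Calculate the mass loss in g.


Apply Faraday's law: m = i*A*t*M / (n*F)
Total charge passed Q = i*A*t = 0.7007*82*43543 = 2501867.5682 C
m = Q*M/(n*F) = 2501867.5682*35/(3*96485) = 302.51806 g

302.51806 g


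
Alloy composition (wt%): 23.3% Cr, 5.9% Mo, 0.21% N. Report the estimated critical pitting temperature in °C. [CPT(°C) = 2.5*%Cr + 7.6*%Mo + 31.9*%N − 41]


Apply the ASTM G48 empirical CPT estimate: CPT(°C) = 2.5*%Cr + 7.6*%Mo + 31.9*%N − 41
2.5*23.3 = 58.25; 7.6*5.9 = 44.84; 31.9*0.21 = 6.699
CPT = 58.25 + 44.84 + 6.699 − 41 = 68.789 °C
Rounded to 0.1 °C: CPT ≈ 68.8 °C

68.8 °C


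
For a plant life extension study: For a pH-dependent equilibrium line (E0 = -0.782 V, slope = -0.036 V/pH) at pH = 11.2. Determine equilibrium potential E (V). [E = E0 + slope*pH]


Apply the Pourbaix line equation: E = E0 + slope*pH
E = -0.782 + (-0.036)*11.2 = -0.782 + (-0.4032) = -1.1852 V
Rounded to 4 decimal places: E = -1.1852 V

-1.1852 V


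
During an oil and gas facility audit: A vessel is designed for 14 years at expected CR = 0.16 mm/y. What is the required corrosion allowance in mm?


Corrosion allowance = CR × design life
CA = 0.16 * 14 = 2.24 mm

2.24 mm


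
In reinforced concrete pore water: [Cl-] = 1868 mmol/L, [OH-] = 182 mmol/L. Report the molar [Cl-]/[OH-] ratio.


Threshold parameter = [Cl-] / [OH-] (molar basis; both in mmol/L, so units cancel)
Ratio = 1868 / 182 = 10.26

10.26


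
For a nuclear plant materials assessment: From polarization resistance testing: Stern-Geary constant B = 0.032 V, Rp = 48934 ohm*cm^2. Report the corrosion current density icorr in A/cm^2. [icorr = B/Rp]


Apply the Stern-Geary relation: icorr = B / Rp
icorr = 0.032 / 48934 = 6.539×10^-7 A/cm^2

6.539×10^-7 A/cm^2


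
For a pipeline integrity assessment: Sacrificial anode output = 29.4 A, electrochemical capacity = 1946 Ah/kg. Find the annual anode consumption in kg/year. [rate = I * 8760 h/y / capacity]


Annual consumption = current * hours per year / capacity
Rate = 29.4 * 8760 / 1946 = 132.3 kg/year

132.3 kg/year


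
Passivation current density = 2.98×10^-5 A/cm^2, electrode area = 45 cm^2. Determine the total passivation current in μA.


I = i_pass * A, then convert A → μA (×10^6)
I = 2.98×10^-5 * 45 * 10^6 = 1341.0 μA

1341.0 μA


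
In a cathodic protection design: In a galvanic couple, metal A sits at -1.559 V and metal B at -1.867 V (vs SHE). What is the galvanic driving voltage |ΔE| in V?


Driving voltage is the absolute potential difference.
|ΔE| = |-1.559 − (-1.867)| = 0.308 V

0.308 V


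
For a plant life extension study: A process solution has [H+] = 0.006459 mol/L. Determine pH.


pH = −log10[H+]
pH = −log10(0.006459) = 2.19

2.19


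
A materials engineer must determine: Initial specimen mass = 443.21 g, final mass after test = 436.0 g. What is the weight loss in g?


Weight loss = initial − final
WL = 443.21 − 436.0 = 7.21 g

7.21 g


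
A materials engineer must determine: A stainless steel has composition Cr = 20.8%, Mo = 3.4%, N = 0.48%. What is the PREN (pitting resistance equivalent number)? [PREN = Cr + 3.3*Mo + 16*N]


Apply the PREN formula: PREN = Cr + 3.3*Mo + 16*N
PREN = 20.8 + 3.3*3.4 + 16*0.48
PREN = 20.8 + 11.22 + 7.68 = 39.7

39.7


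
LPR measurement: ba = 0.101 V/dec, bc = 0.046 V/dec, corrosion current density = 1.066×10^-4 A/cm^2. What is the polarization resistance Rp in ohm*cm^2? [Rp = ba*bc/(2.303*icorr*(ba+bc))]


Apply the Stern-Geary equation: Rp = ba*bc / (2.303*icorr*(ba+bc))
ba*bc = 0.101*0.046 = 0.004646
ba+bc = 0.147; 2.303*icorr*(ba+bc) = 2.303*1.066×10^-4*0.147 = 3.6088471×10^-5
Rp = 0.004646 / 3.6088471×10^-5 = 128.7 ohm*cm^2

128.7 ohm*cm^2


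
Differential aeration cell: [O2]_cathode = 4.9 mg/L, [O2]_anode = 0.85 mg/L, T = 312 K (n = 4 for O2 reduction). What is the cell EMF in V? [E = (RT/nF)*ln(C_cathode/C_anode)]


Apply the Nernst concentration-cell relation: E = (RT/nF)*ln(C_cathode/C_anode)
RT/nF = 8.314*312/(4*96485) = 0.00672117 V
ln(4.9/0.85) = 1.75175
E = 0.00672117 * 1.75175 = 0.01177 V

0.01177 V


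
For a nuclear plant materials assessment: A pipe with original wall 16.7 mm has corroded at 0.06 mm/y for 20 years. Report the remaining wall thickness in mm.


Remaining wall = original − CR × time
t = 16.7 − 0.06*20 = 16.7 − 1.2 = 15.5 mm

15.5 mm


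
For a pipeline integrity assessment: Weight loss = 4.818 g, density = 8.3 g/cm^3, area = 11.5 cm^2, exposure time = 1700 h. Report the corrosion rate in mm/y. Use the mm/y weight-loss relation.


Apply the mm/y weight-loss relation: CR = 87600 * W / (D * A * T)
Numerator: 87600 * 4.818 = 422056.8
Denominator: 8.3 * 11.5 * 1700 = 162265.0
CR = 422056.8 / 162265.0 = 2.601 mm/y

2.601 mm/y


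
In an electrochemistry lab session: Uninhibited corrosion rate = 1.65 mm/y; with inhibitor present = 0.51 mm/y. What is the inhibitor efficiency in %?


Apply the inhibitor-efficiency definition: IE = (CR_blank − CR_inh)/CR_blank × 100
IE = (1.65 − 0.51) / 1.65 × 100
IE = 1.14 / 1.65 × 100 = 69.1 %

69.1 %


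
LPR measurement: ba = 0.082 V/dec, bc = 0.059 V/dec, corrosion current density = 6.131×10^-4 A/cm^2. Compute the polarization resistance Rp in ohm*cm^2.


Apply the Stern-Geary equation: Rp = ba*bc / (2.303*icorr*(ba+bc))
ba*bc = 0.082*0.059 = 0.004838
ba+bc = 0.141; 2.303*icorr*(ba+bc) = 2.303*6.131×10^-4*0.141 = 1.9908767×10^-4
Rp = 0.004838 / 1.9908767×10^-4 = 24.3 ohm*cm^2

24.3 ohm*cm^2


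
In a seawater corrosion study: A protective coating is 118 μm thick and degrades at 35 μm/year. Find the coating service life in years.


Service life = thickness / degradation rate
Life = 118 / 35 = 3.4 years

3.4 years


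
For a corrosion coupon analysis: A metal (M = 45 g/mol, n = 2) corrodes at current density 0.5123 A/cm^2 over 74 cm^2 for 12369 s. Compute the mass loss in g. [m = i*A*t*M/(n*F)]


Apply Faraday's law: m = i*A*t*M / (n*F)
Total charge passed Q = i*A*t = 0.5123*74*12369 = 468911.2638 C
m = Q*M/(n*F) = 468911.2638*45/(2*96485) = 109.34864 g

109.34864 g


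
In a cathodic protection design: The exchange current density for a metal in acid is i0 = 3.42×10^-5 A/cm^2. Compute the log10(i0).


i0 = 3.42×10^-5 A/cm^2
log10(i0) = -4.466

-4.466


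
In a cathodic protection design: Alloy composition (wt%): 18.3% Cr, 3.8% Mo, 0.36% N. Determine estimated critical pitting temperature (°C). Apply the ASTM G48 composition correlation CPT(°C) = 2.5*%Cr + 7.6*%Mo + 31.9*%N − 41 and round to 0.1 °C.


Apply the ASTM G48 empirical CPT estimate: CPT(°C) = 2.5*%Cr + 7.6*%Mo + 31.9*%N − 41
2.5*18.3 = 45.75; 7.6*3.8 = 28.88; 31.9*0.36 = 11.484
CPT = 45.75 + 28.88 + 11.484 − 41 = 45.114 °C
Rounded to 0.1 °C: CPT ≈ 45.1 °C

45.1 °C


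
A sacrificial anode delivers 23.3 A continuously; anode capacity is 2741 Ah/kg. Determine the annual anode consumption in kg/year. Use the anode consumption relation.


Annual consumption = current * hours per year / capacity
Rate = 23.3 * 8760 / 2741 = 74.5 kg/year

74.5 kg/year


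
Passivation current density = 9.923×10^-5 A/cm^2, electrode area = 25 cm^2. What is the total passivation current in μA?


I = i_pass * A, then convert A → μA (×10^6)
I = 9.923×10^-5 * 25 * 10^6 = 2480.75 μA

2480.75 μA


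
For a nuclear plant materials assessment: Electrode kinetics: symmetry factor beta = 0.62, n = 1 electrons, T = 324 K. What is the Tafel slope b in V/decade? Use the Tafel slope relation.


Apply the Tafel slope relation: b = 2.303*R*T/(beta*n*F)
Numerator: 2.303 * 8.314 * 324 = 6203.67
Denominator: 0.62 * 1 * 96485 = 59820.7
b = 6203.67 / 59820.7 = 0.1037 V/decade

0.1037 V/decade


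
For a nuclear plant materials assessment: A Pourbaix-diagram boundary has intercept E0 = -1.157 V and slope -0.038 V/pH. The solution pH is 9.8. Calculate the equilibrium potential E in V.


Apply the Pourbaix line equation: E = E0 + slope*pH
E = -1.157 + (-0.038)*9.8 = -1.157 + (-0.3724) = -1.5294 V
Rounded to 4 decimal places: E = -1.5294 V

-1.5294 V


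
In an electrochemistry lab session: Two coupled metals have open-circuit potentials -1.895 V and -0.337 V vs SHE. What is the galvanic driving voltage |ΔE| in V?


Driving voltage is the absolute potential difference.
|ΔE| = |-1.895 − (-0.337)| = 1.558 V

1.558 V


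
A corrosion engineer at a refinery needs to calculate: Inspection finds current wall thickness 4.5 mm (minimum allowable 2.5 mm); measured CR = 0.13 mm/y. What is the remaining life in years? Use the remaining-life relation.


Apply the remaining-life relation: RL = (t_current − t_min) / CR
RL = (4.5 − 2.5) / 0.13 = 2.0 / 0.13 = 15.4 years

15.4 years


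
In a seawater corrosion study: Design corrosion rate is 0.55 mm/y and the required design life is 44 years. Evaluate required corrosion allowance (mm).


Corrosion allowance = CR × design life
CA = 0.55 * 44 = 24.2 mm

24.2 mm


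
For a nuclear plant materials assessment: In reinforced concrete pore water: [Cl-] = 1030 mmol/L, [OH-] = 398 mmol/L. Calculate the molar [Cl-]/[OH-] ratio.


Threshold parameter = [Cl-] / [OH-] (molar basis; both in mmol/L, so units cancel)
Ratio = 1030 / 398 = 2.59

2.59


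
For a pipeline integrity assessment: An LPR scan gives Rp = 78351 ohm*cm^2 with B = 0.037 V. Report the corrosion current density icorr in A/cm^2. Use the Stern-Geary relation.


Apply the Stern-Geary relation: icorr = B / Rp
icorr = 0.037 / 78351 = 4.722×10^-7 A/cm^2

4.722×10^-7 A/cm^2


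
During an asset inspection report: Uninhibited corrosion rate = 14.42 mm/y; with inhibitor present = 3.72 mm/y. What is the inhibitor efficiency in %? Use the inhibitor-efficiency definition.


Apply the inhibitor-efficiency definition: IE = (CR_blank − CR_inh)/CR_blank × 100
IE = (14.42 − 3.72) / 14.42 × 100
IE = 10.7 / 14.42 × 100 = 74.2 %

74.2 %


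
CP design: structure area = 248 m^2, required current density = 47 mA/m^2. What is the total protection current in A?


I = area * current density, then convert mA → A (÷1000)
I = 248 * 47 / 1000 = 11.66 A

11.66 A


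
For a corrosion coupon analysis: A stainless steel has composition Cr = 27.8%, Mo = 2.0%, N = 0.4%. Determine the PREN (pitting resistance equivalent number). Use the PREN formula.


Apply the PREN formula: PREN = Cr + 3.3*Mo + 16*N
PREN = 27.8 + 3.3*2.0 + 16*0.4
PREN = 27.8 + 6.6 + 6.4 = 40.8

40.8


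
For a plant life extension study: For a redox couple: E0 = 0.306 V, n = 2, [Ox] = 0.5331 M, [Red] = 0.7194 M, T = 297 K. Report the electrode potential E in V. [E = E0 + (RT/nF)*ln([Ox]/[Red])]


Apply the Nernst equation: E = E0 + (RT/nF)*ln([Ox]/[Red])
Step 1: RT/nF = 8.314*297/(2*96485) = 0.01279607 V
Step 2: [Ox]/[Red] = 0.5331/0.7194 = 0.741034
Step 3: ln(0.741034) = -0.299709
Step 4: correction = 0.01279607 * -0.299709 = -0.004 V
E = 0.306 + -0.004 = 0.302 V

0.302 V


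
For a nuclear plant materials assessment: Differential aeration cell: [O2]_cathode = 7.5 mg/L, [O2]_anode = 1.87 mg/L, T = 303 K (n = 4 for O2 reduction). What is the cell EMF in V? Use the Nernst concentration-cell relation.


Apply the Nernst concentration-cell relation: E = (RT/nF)*ln(C_cathode/C_anode)
RT/nF = 8.314*303/(4*96485) = 0.00652729 V
ln(7.5/1.87) = 1.38896
E = 0.00652729 * 1.38896 = 0.00907 V

0.00907 V


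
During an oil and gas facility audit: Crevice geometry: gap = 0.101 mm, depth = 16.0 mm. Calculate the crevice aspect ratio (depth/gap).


Aspect ratio = depth / gap
Ratio = 16.0 / 0.101 = 158.4

158.4


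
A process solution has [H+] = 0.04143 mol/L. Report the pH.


pH = −log10[H+]
pH = −log10(0.04143) = 1.38

1.38


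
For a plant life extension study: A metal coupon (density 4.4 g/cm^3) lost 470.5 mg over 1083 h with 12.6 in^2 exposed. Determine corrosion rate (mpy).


Apply the mpy weight-loss relation: CR = 534 * W / (D * A * T)
Numerator: 534 * 470.5 = 251247.0
Denominator: 4.4 * 12.6 * 1083 = 60041.52
CR = 251247.0 / 60041.52 = 4.18455 mpy

4.18455 mpy


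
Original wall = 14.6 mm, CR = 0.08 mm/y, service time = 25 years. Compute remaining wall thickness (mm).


Remaining wall = original − CR × time
t = 14.6 − 0.08*25 = 14.6 − 2.0 = 12.6 mm

12.6 mm


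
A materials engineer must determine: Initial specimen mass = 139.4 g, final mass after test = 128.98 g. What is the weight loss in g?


Weight loss = initial − final
WL = 139.4 − 128.98 = 10.42 g

10.42 g


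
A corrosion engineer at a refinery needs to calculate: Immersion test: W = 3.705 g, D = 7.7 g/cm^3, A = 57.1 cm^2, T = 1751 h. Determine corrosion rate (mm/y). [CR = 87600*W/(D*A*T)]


Apply the mm/y weight-loss relation: CR = 87600 * W / (D * A * T)
Numerator: 87600 * 3.705 = 324558.0
Denominator: 7.7 * 57.1 * 1751 = 769862.17
CR = 324558.0 / 769862.17 = 0.421579 mm/y

0.421579 mm/y


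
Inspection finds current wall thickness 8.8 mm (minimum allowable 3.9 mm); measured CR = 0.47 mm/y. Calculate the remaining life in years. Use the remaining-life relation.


Apply the remaining-life relation: RL = (t_current − t_min) / CR
RL = (8.8 − 3.9) / 0.47 = 4.9 / 0.47 = 10.4 years

10.4 years


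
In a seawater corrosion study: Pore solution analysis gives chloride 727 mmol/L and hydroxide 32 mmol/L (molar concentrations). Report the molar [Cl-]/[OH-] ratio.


Threshold parameter = [Cl-] / [OH-] (molar basis; both in mmol/L, so units cancel)
Ratio = 727 / 32 = 22.72

22.72


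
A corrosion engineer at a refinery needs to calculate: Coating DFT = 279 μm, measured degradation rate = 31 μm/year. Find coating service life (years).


Service life = thickness / degradation rate
Life = 279 / 31 = 9.0 years

9.0 years


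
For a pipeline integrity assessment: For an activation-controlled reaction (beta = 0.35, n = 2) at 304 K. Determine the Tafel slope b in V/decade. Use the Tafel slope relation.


Apply the Tafel slope relation: b = 2.303*R*T/(beta*n*F)
Numerator: 2.303 * 8.314 * 304 = 5820.73
Denominator: 0.35 * 2 * 96485 = 67539.5
b = 5820.73 / 67539.5 = 0.0862 V/decade

0.0862 V/decade


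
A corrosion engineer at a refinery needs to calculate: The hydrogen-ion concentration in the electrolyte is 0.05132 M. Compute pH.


pH = −log10[H+]
pH = −log10(0.05132) = 1.29

1.29


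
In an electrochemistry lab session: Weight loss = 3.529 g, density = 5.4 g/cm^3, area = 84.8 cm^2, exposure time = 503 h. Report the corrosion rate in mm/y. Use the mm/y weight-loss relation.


Apply the mm/y weight-loss relation: CR = 87600 * W / (D * A * T)
Numerator: 87600 * 3.529 = 309140.4
Denominator: 5.4 * 84.8 * 503 = 230333.76
CR = 309140.4 / 230333.76 = 1.34214 mm/y

1.34214 mm/y


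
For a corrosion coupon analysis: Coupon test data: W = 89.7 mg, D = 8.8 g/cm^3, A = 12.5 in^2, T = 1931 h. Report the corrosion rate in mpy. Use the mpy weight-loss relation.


Apply the mpy weight-loss relation: CR = 534 * W / (D * A * T)
Numerator: 534 * 89.7 = 47899.8
Denominator: 8.8 * 12.5 * 1931 = 212410.0
CR = 47899.8 / 212410.0 = 0.2255 mpy

0.2255 mpy


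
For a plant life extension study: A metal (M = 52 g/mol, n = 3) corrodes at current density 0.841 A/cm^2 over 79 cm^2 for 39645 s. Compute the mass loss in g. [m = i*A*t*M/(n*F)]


Apply Faraday's law: m = i*A*t*M / (n*F)
Total charge passed Q = i*A*t = 0.841*79*39645 = 2633974.155 C
m = Q*M/(n*F) = 2633974.155*52/(3*96485) = 473.18808 g

473.18808 g
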